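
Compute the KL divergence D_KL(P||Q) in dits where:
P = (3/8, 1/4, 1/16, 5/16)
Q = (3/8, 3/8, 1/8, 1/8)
0.0615 dits

KL divergence: D_KL(P||Q) = Σ p(x) log(p(x)/q(x))

Computing term by term:
  x=0: 3/8 × log_10[(3/8)/(3/8)] = 3/8 × 0.0000 = 0.0000
  x=1: 1/4 × log_10[(1/4)/(3/8)] = 1/4 × -0.1761 = -0.0440
  x=2: 1/16 × log_10[(1/16)/(1/8)] = 1/16 × -0.3010 = -0.0188
  x=3: 5/16 × log_10[(5/16)/(1/8)] = 5/16 × 0.3979 = 0.1244

D_KL(P||Q) = 0.0615 dits

Note: KL divergence is always non-negative and equals 0 iff P = Q.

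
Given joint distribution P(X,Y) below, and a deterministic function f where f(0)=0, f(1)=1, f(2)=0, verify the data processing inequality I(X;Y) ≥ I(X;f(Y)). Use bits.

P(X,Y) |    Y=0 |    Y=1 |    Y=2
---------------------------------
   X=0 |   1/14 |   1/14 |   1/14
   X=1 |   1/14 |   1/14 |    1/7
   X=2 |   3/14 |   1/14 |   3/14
I(X;Y) = 0.0380, I(X;f(Y)) = 0.0252, inequality holds: 0.0380 ≥ 0.0252

Data Processing Inequality: For any Markov chain X → Y → Z, we have I(X;Y) ≥ I(X;Z).

Here Z = f(Y) is a deterministic function of Y, forming X → Y → Z.

Original I(X;Y) = 0.0380 bits

After applying f:
P(X,Z) where Z=f(Y):
- P(X,Z=0) = P(X,Y=0) + P(X,Y=2)
- P(X,Z=1) = P(X,Y=1)

I(X;Z) = I(X;f(Y)) = 0.0252 bits

Verification: 0.0380 ≥ 0.0252 ✓

Information cannot be created by processing; the function f can only lose information about X.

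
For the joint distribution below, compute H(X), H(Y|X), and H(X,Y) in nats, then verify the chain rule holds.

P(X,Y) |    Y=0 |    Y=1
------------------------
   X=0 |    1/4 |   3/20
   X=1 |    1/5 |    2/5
H(X,Y) = 1.3195, H(X) = 0.6730, H(Y|X) = 0.6465 (all in nats)

Chain rule: H(X,Y) = H(X) + H(Y|X)

Left side — joint entropy directly:
H(X,Y) = -Σ p(x,y) log p(x,y) = 1.3195 nats

Right side — compute H(Y|X) from the conditional distributions:
P(X) = (2/5, 3/5), so H(X) = 0.6730 nats
H(Y|X) = Σ_x P(X=x) · H(Y|X=x):
  P(Y|X=0) = (5/8, 3/8), H(Y|X=0) = 0.6616, weight P(X=0) = 2/5
  P(Y|X=1) = (1/3, 2/3), H(Y|X=1) = 0.6365, weight P(X=1) = 3/5
H(Y|X) = 0.6465 nats

H(X) + H(Y|X) = 0.6730 + 0.6465 = 1.3195 nats

Both sides equal 1.3195 nats. ✓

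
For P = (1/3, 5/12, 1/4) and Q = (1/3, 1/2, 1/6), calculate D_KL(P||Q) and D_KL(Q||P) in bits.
D_KL(P||Q) = 0.0366, D_KL(Q||P) = 0.0340

KL divergence is not symmetric: D_KL(P||Q) ≠ D_KL(Q||P) in general.

D_KL(P||Q) = 0.0366 bits
D_KL(Q||P) = 0.0340 bits

No, they are not equal!

This asymmetry is why KL divergence is not a true distance metric.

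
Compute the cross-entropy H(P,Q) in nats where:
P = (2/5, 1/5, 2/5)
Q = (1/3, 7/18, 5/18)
1.1407 nats

Cross-entropy: H(P,Q) = -Σ p(x) log q(x)

Alternatively: H(P,Q) = H(P) + D_KL(P||Q)
H(P) = 1.0549 nats
D_KL(P||Q) = 0.0858 nats

H(P,Q) = 1.0549 + 0.0858 = 1.1407 nats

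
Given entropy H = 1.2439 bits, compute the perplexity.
2.3684

Perplexity is 2^H (or exp(H) for natural log).

H = 1.2439 bits
Perplexity = 2^1.2439 = 2.3684

Interpretation: The model's uncertainty is equivalent to choosing uniformly among 2.4 options.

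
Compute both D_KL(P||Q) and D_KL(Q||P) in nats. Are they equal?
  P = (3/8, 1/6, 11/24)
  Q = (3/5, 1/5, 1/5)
D_KL(P||Q) = 0.1734, D_KL(Q||P) = 0.1526

KL divergence is not symmetric: D_KL(P||Q) ≠ D_KL(Q||P) in general.

D_KL(P||Q) = 0.1734 nats
D_KL(Q||P) = 0.1526 nats

No, they are not equal!

This asymmetry is why KL divergence is not a true distance metric.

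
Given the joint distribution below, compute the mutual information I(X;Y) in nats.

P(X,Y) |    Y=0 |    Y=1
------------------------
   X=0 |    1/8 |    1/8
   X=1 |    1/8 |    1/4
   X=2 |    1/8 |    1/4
0.0109 nats

Mutual information: I(X;Y) = H(X) + H(Y) - H(X,Y)

Marginals:
P(X) = (1/4, 3/8, 3/8), H(X) = 1.0822 nats
P(Y) = (3/8, 5/8), H(Y) = 0.6616 nats

Joint entropy: H(X,Y) = 1.7329 nats

I(X;Y) = 1.0822 + 0.6616 - 1.7329 = 0.0109 nats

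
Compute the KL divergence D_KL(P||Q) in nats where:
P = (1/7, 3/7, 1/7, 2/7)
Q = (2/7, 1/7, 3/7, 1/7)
0.4129 nats

KL divergence: D_KL(P||Q) = Σ p(x) log(p(x)/q(x))

Computing term by term:
  x=0: 1/7 × log_e[(1/7)/(2/7)] = 1/7 × -0.6931 = -0.0990
  x=1: 3/7 × log_e[(3/7)/(1/7)] = 3/7 × 1.0986 = 0.4708
  x=2: 1/7 × log_e[(1/7)/(3/7)] = 1/7 × -1.0986 = -0.1569
  x=3: 2/7 × log_e[(2/7)/(1/7)] = 2/7 × 0.6931 = 0.1980

D_KL(P||Q) = 0.4129 nats

Note: KL divergence is always non-negative and equals 0 iff P = Q.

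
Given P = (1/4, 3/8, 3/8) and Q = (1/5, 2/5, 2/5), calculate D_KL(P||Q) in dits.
0.0032 dits

KL divergence: D_KL(P||Q) = Σ p(x) log(p(x)/q(x))

Computing term by term:
  x=0: 1/4 × log_10[(1/4)/(1/5)] = 1/4 × 0.0969 = 0.0242
  x=1: 3/8 × log_10[(3/8)/(2/5)] = 3/8 × -0.0280 = -0.0105
  x=2: 3/8 × log_10[(3/8)/(2/5)] = 3/8 × -0.0280 = -0.0105

D_KL(P||Q) = 0.0032 dits

Note: KL divergence is always non-negative and equals 0 iff P = Q.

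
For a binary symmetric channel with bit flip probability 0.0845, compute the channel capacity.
0.5822 bits

For a binary symmetric channel (BSC) with error probability p:
Capacity C = 1 - H(p) bits per symbol

where H(p) = -p log₂(p) - (1-p) log₂(1-p) is the binary entropy function.

H(0.0845) = 0.4178 bits
C = 1 - 0.4178 = 0.5822 bits per symbol

This means we can reliably transmit up to 0.5822 bits of information per channel use.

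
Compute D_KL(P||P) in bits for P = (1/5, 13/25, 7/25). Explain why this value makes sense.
0.0000 bits

KL divergence satisfies the Gibbs inequality: D_KL(P||Q) ≥ 0 for all distributions P, Q.

D_KL(P||Q) = Σ p(x) log(p(x)/q(x))
Each term is p(x) × log_2(p(x)/p(x)) = p(x) × log_2(1) = 0, so the sum is 0.
D_KL(P||Q) = 0.0000 bits

When P = Q, the KL divergence is exactly 0, as there is no 'divergence' between identical distributions.

This non-negativity is a fundamental property: relative entropy cannot be negative because it measures how different Q is from P.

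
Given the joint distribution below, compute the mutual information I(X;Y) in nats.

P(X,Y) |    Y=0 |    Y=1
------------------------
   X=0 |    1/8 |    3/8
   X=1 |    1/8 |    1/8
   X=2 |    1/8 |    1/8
0.0338 nats

Mutual information: I(X;Y) = H(X) + H(Y) - H(X,Y)

Marginals:
P(X) = (1/2, 1/4, 1/4), H(X) = 1.0397 nats
P(Y) = (3/8, 5/8), H(Y) = 0.6616 nats

Joint entropy: H(X,Y) = 1.6675 nats

I(X;Y) = 1.0397 + 0.6616 - 1.6675 = 0.0338 nats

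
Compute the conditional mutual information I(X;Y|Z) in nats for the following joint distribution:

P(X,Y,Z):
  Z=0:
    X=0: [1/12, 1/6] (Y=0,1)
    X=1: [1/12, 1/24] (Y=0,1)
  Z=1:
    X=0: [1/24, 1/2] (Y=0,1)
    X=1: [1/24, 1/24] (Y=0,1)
0.0597 nats

Conditional mutual information: I(X;Y|Z) = H(X|Z) + H(Y|Z) - H(X,Y|Z)

H(Z) = 0.6616
H(X,Z) = 1.1457 → H(X|Z) = 0.4841
H(Y,Z) = 1.1646 → H(Y|Z) = 0.5030
H(X,Y,Z) = 1.5890 → H(X,Y|Z) = 0.9275

I(X;Y|Z) = 0.4841 + 0.5030 - 0.9275 = 0.0597 nats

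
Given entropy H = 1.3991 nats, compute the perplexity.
4.0516

Perplexity is e^H (or exp(H) for natural log).

H = 1.3991 nats
Perplexity = e^1.3991 = 4.0516

Interpretation: The model's uncertainty is equivalent to choosing uniformly among 4.1 options.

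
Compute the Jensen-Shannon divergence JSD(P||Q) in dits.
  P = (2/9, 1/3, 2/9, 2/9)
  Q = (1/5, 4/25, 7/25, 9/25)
0.0112 dits

Jensen-Shannon divergence is:
JSD(P||Q) = 0.5 × D_KL(P||M) + 0.5 × D_KL(Q||M)
where M = 0.5 × (P + Q) is the mixture distribution.

M = 0.5 × (2/9, 1/3, 2/9, 2/9) + 0.5 × (1/5, 4/25, 7/25, 9/25) = (0.211111, 0.246667, 0.251111, 0.291111)

D_KL(P||M) = 0.0107 dits
D_KL(Q||M) = 0.0117 dits

JSD(P||Q) = 0.5 × 0.0107 + 0.5 × 0.0117 = 0.0112 dits

Unlike KL divergence, JSD is symmetric and bounded: 0 ≤ JSD ≤ log(2).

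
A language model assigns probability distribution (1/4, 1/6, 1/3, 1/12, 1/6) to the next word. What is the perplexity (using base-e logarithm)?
4.5590

Perplexity is e^H (or exp(H) for natural log).

First, H = -Σ p log p = 1.5171 nats
Perplexity = e^1.5171 = 4.5590

Interpretation: The model's uncertainty is equivalent to choosing uniformly among 4.6 options.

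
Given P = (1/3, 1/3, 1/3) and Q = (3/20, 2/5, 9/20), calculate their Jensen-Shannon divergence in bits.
0.0342 bits

Jensen-Shannon divergence is:
JSD(P||Q) = 0.5 × D_KL(P||M) + 0.5 × D_KL(Q||M)
where M = 0.5 × (P + Q) is the mixture distribution.

M = 0.5 × (1/3, 1/3, 1/3) + 0.5 × (3/20, 2/5, 9/20) = (0.241667, 11/30, 0.391667)

D_KL(P||M) = 0.0313 bits
D_KL(Q||M) = 0.0371 bits

JSD(P||Q) = 0.5 × 0.0313 + 0.5 × 0.0371 = 0.0342 bits

Unlike KL divergence, JSD is symmetric and bounded: 0 ≤ JSD ≤ log(2).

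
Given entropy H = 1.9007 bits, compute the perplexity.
3.7339

Perplexity is 2^H (or exp(H) for natural log).

H = 1.9007 bits
Perplexity = 2^1.9007 = 3.7339

Interpretation: The model's uncertainty is equivalent to choosing uniformly among 3.7 options.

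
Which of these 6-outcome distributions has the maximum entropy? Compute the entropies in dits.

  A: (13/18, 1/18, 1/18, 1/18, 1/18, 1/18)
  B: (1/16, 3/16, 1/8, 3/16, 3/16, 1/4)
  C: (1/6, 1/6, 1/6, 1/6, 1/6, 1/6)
C

For a discrete distribution over n outcomes, entropy is maximized by the uniform distribution.

Computing entropies:
H(A) = 0.4508 dits
H(B) = 0.7476 dits
H(C) = 0.7782 dits

The uniform distribution (where all probabilities equal 1/6) achieves the maximum entropy of log_10(6) = 0.7782 dits.

Distribution C has the highest entropy.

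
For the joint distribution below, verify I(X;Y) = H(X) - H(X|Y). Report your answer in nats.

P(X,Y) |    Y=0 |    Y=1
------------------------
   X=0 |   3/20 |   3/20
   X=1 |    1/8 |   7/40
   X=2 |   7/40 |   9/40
I(X;Y) = 0.0023 nats

Mutual information has multiple equivalent forms:
- I(X;Y) = H(X) - H(X|Y)
- I(X;Y) = H(Y) - H(Y|X)
- I(X;Y) = H(X) + H(Y) - H(X,Y)

Computing all quantities:
H(X) = 1.0889, H(Y) = 0.6881, H(X,Y) = 1.7747
H(X|Y) = 1.0866, H(Y|X) = 0.6858

Verification:
H(X) - H(X|Y) = 1.0889 - 1.0866 = 0.0023
H(Y) - H(Y|X) = 0.6881 - 0.6858 = 0.0023
H(X) + H(Y) - H(X,Y) = 1.0889 + 0.6881 - 1.7747 = 0.0023

All forms give I(X;Y) = 0.0023 nats. ✓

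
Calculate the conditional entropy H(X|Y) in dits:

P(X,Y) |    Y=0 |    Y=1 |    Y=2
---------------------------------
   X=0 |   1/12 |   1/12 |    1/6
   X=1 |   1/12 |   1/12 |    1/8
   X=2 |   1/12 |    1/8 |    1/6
0.4729 dits

Using the chain rule: H(X|Y) = H(X,Y) - H(Y)

First, compute H(X,Y) = 0.9348 dits

Marginal P(Y) = (1/4, 7/24, 11/24)
H(Y) = 0.4619 dits

H(X|Y) = H(X,Y) - H(Y) = 0.9348 - 0.4619 = 0.4729 dits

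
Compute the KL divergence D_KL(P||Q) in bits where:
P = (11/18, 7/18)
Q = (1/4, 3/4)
0.4195 bits

KL divergence: D_KL(P||Q) = Σ p(x) log(p(x)/q(x))

Computing term by term:
  x=0: 11/18 × log_2[(11/18)/(1/4)] = 11/18 × 1.2895 = 0.7880
  x=1: 7/18 × log_2[(7/18)/(3/4)] = 7/18 × -0.9475 = -0.3685

D_KL(P||Q) = 0.4195 bits

Note: KL divergence is always non-negative and equals 0 iff P = Q.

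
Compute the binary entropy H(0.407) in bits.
0.9749 bits

The binary entropy function is:
H(p) = -p log(p) - (1-p) log(1-p)

H(0.407) = -0.407 × log_2(0.407) - 0.593 × log_2(0.593)
H(0.407) = 0.9749 bits

Note: Binary entropy is maximized at p=0.5 (H=1 bit) and minimized at p=0 or p=1 (H=0).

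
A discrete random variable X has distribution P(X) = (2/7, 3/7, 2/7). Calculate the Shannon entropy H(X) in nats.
1.0790 nats

Shannon entropy is H(X) = -Σ p(x) log p(x).

For P = (2/7, 3/7, 2/7):
H = -2/7 × log_e(2/7) -3/7 × log_e(3/7) -2/7 × log_e(2/7)
H = 1.0790 nats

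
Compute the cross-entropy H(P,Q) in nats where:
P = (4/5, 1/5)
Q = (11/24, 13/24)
0.7467 nats

Cross-entropy: H(P,Q) = -Σ p(x) log q(x)

Alternatively: H(P,Q) = H(P) + D_KL(P||Q)
H(P) = 0.5004 nats
D_KL(P||Q) = 0.2463 nats

H(P,Q) = 0.5004 + 0.2463 = 0.7467 nats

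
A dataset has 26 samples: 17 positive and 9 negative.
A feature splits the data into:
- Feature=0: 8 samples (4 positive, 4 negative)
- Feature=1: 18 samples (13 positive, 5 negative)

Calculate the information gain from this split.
0.0328 bits

Information Gain = H(Y) - H(Y|Feature)

Before split:
P(positive) = 17/26 = 0.6538
H(Y) = 0.9306 bits

After split:
Feature=0: H = 1.0000 bits (weight = 8/26)
Feature=1: H = 0.8524 bits (weight = 18/26)
H(Y|Feature) = (8/26)×1.0000 + (18/26)×0.8524 = 0.8978 bits

Information Gain = 0.9306 - 0.8978 = 0.0328 bits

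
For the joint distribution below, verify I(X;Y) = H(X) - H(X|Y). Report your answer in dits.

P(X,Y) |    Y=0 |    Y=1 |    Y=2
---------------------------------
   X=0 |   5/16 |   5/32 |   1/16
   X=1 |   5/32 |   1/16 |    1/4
I(X;Y) = 0.0459 dits

Mutual information has multiple equivalent forms:
- I(X;Y) = H(X) - H(X|Y)
- I(X;Y) = H(Y) - H(Y|X)
- I(X;Y) = H(X) + H(Y) - H(X,Y)

Computing all quantities:
H(X) = 0.3002, H(Y) = 0.4565, H(X,Y) = 0.7108
H(X|Y) = 0.2543, H(Y|X) = 0.4106

Verification:
H(X) - H(X|Y) = 0.3002 - 0.2543 = 0.0459
H(Y) - H(Y|X) = 0.4565 - 0.4106 = 0.0459
H(X) + H(Y) - H(X,Y) = 0.3002 + 0.4565 - 0.7108 = 0.0459

All forms give I(X;Y) = 0.0459 dits. ✓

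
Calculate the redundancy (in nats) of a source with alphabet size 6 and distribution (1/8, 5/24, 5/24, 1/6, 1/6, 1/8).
0.0211 nats

Redundancy measures how far a source is from maximum entropy:
R = H_max - H(X)

Maximum entropy for 6 symbols: H_max = log_e(6) = 1.7918 nats
Actual entropy: H(X) = 1.7707 nats
Redundancy: R = 1.7918 - 1.7707 = 0.0211 nats

This redundancy represents potential for compression: the source could be compressed by 0.0211 nats per symbol.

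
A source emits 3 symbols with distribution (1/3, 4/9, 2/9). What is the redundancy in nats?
0.0378 nats

Redundancy measures how far a source is from maximum entropy:
R = H_max - H(X)

Maximum entropy for 3 symbols: H_max = log_e(3) = 1.0986 nats
Actual entropy: H(X) = 1.0609 nats
Redundancy: R = 1.0986 - 1.0609 = 0.0378 nats

This redundancy represents potential for compression: the source could be compressed by 0.0378 nats per symbol.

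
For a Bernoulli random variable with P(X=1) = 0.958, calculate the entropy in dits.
0.0757 dits

The binary entropy function is:
H(p) = -p log(p) - (1-p) log(1-p)

H(0.958) = -0.958 × log_10(0.958) - 0.042 × log_10(0.042)
H(0.958) = 0.0757 dits

Note: Binary entropy is maximized at p=0.5 (H=1 bit) and minimized at p=0 or p=1 (H=0).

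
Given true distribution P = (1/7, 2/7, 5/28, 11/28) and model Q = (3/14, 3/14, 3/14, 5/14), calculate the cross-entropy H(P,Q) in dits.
0.5819 dits

Cross-entropy: H(P,Q) = -Σ p(x) log q(x)

Alternatively: H(P,Q) = H(P) + D_KL(P||Q)
H(P) = 0.5692 dits
D_KL(P||Q) = 0.0127 dits

H(P,Q) = 0.5692 + 0.0127 = 0.5819 dits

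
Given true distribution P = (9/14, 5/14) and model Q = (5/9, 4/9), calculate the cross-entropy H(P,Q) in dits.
0.2899 dits

Cross-entropy: H(P,Q) = -Σ p(x) log q(x)

Alternatively: H(P,Q) = H(P) + D_KL(P||Q)
H(P) = 0.2831 dits
D_KL(P||Q) = 0.0068 dits

H(P,Q) = 0.2831 + 0.0068 = 0.2899 dits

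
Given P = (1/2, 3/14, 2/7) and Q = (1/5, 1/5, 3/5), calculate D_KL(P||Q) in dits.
0.1133 dits

KL divergence: D_KL(P||Q) = Σ p(x) log(p(x)/q(x))

Computing term by term:
  x=0: 1/2 × log_10[(1/2)/(1/5)] = 1/2 × 0.3979 = 0.1990
  x=1: 3/14 × log_10[(3/14)/(1/5)] = 3/14 × 0.0300 = 0.0064
  x=2: 2/7 × log_10[(2/7)/(3/5)] = 2/7 × -0.3222 = -0.0921

D_KL(P||Q) = 0.1133 dits

Note: KL divergence is always non-negative and equals 0 iff P = Q.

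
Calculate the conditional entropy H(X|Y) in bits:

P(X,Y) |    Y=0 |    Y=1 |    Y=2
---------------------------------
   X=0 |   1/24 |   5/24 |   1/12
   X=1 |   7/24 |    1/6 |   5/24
0.8046 bits

Using the chain rule: H(X|Y) = H(X,Y) - H(Y)

First, compute H(X,Y) = 2.3820 bits

Marginal P(Y) = (1/3, 3/8, 7/24)
H(Y) = 1.5774 bits

H(X|Y) = H(X,Y) - H(Y) = 2.3820 - 1.5774 = 0.8046 bits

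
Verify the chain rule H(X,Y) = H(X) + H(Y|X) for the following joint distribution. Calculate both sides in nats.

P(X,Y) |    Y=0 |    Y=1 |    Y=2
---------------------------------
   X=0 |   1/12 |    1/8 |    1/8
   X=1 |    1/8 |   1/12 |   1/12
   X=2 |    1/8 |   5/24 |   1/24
H(X,Y) = 2.1202, H(X) = 1.0934, H(Y|X) = 1.0268 (all in nats)

Chain rule: H(X,Y) = H(X) + H(Y|X)

Left side — joint entropy directly:
H(X,Y) = -Σ p(x,y) log p(x,y) = 2.1202 nats

Right side — compute H(Y|X) from the conditional distributions:
P(X) = (1/3, 7/24, 3/8), so H(X) = 1.0934 nats
H(Y|X) = Σ_x P(X=x) · H(Y|X=x):
  P(Y|X=0) = (1/4, 3/8, 3/8), H(Y|X=0) = 1.0822, weight P(X=0) = 1/3
  P(Y|X=1) = (3/7, 2/7, 2/7), H(Y|X=1) = 1.0790, weight P(X=1) = 7/24
  P(Y|X=2) = (1/3, 5/9, 1/9), H(Y|X=2) = 0.9369, weight P(X=2) = 3/8
H(Y|X) = 1.0268 nats

H(X) + H(Y|X) = 1.0934 + 1.0268 = 2.1202 nats

Both sides equal 2.1202 nats. ✓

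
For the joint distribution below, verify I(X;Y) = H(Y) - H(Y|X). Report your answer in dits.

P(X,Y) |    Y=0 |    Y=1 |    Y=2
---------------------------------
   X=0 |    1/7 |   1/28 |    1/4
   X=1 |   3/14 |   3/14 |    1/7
I(X;Y) = 0.0358 dits

Mutual information has multiple equivalent forms:
- I(X;Y) = H(X) - H(X|Y)
- I(X;Y) = H(Y) - H(Y|X)
- I(X;Y) = H(X) + H(Y) - H(X,Y)

Computing all quantities:
H(X) = 0.2966, H(Y) = 0.4696, H(X,Y) = 0.7304
H(X|Y) = 0.2608, H(Y|X) = 0.4338

Verification:
H(X) - H(X|Y) = 0.2966 - 0.2608 = 0.0358
H(Y) - H(Y|X) = 0.4696 - 0.4338 = 0.0358
H(X) + H(Y) - H(X,Y) = 0.2966 + 0.4696 - 0.7304 = 0.0358

All forms give I(X;Y) = 0.0358 dits. ✓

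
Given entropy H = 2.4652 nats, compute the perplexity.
11.7658

Perplexity is e^H (or exp(H) for natural log).

H = 2.4652 nats
Perplexity = e^2.4652 = 11.7658

Interpretation: The model's uncertainty is equivalent to choosing uniformly among 11.8 options.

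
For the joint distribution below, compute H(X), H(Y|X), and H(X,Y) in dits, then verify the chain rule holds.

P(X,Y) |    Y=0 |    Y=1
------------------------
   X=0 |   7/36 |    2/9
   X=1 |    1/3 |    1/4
H(X,Y) = 0.5930, H(X) = 0.2950, H(Y|X) = 0.2980 (all in dits)

Chain rule: H(X,Y) = H(X) + H(Y|X)

Left side — joint entropy directly:
H(X,Y) = -Σ p(x,y) log p(x,y) = 0.5930 dits

Right side — compute H(Y|X) from the conditional distributions:
P(X) = (5/12, 7/12), so H(X) = 0.2950 dits
H(Y|X) = Σ_x P(X=x) · H(Y|X=x):
  P(Y|X=0) = (7/15, 8/15), H(Y|X=0) = 0.3001, weight P(X=0) = 5/12
  P(Y|X=1) = (4/7, 3/7), H(Y|X=1) = 0.2966, weight P(X=1) = 7/12
H(Y|X) = 0.2980 dits

H(X) + H(Y|X) = 0.2950 + 0.2980 = 0.5930 dits

Both sides equal 0.5930 dits. ✓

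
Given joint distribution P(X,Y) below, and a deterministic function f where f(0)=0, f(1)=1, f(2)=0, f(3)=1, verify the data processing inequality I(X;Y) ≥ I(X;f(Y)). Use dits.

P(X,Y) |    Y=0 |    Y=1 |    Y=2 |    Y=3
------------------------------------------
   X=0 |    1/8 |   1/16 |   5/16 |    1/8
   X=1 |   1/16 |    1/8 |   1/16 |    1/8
I(X;Y) = 0.0350, I(X;f(Y)) = 0.0282, inequality holds: 0.0350 ≥ 0.0282

Data Processing Inequality: For any Markov chain X → Y → Z, we have I(X;Y) ≥ I(X;Z).

Here Z = f(Y) is a deterministic function of Y, forming X → Y → Z.

Original I(X;Y) = 0.0350 dits

After applying f:
P(X,Z) where Z=f(Y):
- P(X,Z=0) = P(X,Y=0) + P(X,Y=2)
- P(X,Z=1) = P(X,Y=1) + P(X,Y=3)

I(X;Z) = I(X;f(Y)) = 0.0282 dits

Verification: 0.0350 ≥ 0.0282 ✓

Information cannot be created by processing; the function f can only lose information about X.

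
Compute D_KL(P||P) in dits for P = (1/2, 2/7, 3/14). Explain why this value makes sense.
0.0000 dits

KL divergence satisfies the Gibbs inequality: D_KL(P||Q) ≥ 0 for all distributions P, Q.

D_KL(P||Q) = Σ p(x) log(p(x)/q(x))
Each term is p(x) × log_10(p(x)/p(x)) = p(x) × log_10(1) = 0, so the sum is 0.
D_KL(P||Q) = 0.0000 dits

When P = Q, the KL divergence is exactly 0, as there is no 'divergence' between identical distributions.

This non-negativity is a fundamental property: relative entropy cannot be negative because it measures how different Q is from P.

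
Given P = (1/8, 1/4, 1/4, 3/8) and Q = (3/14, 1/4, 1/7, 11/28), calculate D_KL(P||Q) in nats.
0.0551 nats

KL divergence: D_KL(P||Q) = Σ p(x) log(p(x)/q(x))

Computing term by term:
  x=0: 1/8 × log_e[(1/8)/(3/14)] = 1/8 × -0.5390 = -0.0674
  x=1: 1/4 × log_e[(1/4)/(1/4)] = 1/4 × 0.0000 = 0.0000
  x=2: 1/4 × log_e[(1/4)/(1/7)] = 1/4 × 0.5596 = 0.1399
  x=3: 3/8 × log_e[(3/8)/(11/28)] = 3/8 × -0.0465 = -0.0174

D_KL(P||Q) = 0.0551 nats

Note: KL divergence is always non-negative and equals 0 iff P = Q.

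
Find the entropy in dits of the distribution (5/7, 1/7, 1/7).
0.3458 dits

Shannon entropy is H(X) = -Σ p(x) log p(x).

For P = (5/7, 1/7, 1/7):
H = -5/7 × log_10(5/7) -1/7 × log_10(1/7) -1/7 × log_10(1/7)
H = 0.3458 dits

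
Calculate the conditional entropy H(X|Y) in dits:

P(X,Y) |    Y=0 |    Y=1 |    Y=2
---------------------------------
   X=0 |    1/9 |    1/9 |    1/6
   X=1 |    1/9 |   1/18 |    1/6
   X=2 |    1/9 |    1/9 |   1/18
0.4559 dits

Using the chain rule: H(X|Y) = H(X,Y) - H(Y)

First, compute H(X,Y) = 0.9290 dits

Marginal P(Y) = (1/3, 5/18, 7/18)
H(Y) = 0.4731 dits

H(X|Y) = H(X,Y) - H(Y) = 0.9290 - 0.4731 = 0.4559 dits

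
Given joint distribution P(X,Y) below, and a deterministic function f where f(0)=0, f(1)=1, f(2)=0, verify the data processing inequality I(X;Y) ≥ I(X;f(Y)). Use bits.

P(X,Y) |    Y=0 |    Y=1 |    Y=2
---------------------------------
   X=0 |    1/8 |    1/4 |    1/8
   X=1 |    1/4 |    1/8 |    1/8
I(X;Y) = 0.0613, I(X;f(Y)) = 0.0488, inequality holds: 0.0613 ≥ 0.0488

Data Processing Inequality: For any Markov chain X → Y → Z, we have I(X;Y) ≥ I(X;Z).

Here Z = f(Y) is a deterministic function of Y, forming X → Y → Z.

Original I(X;Y) = 0.0613 bits

After applying f:
P(X,Z) where Z=f(Y):
- P(X,Z=0) = P(X,Y=0) + P(X,Y=2)
- P(X,Z=1) = P(X,Y=1)

I(X;Z) = I(X;f(Y)) = 0.0488 bits

Verification: 0.0613 ≥ 0.0488 ✓

Information cannot be created by processing; the function f can only lose information about X.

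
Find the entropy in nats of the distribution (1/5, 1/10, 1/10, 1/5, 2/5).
1.4708 nats

Shannon entropy is H(X) = -Σ p(x) log p(x).

For P = (1/5, 1/10, 1/10, 1/5, 2/5):
H = -1/5 × log_e(1/5) -1/10 × log_e(1/10) -1/10 × log_e(1/10) -1/5 × log_e(1/5) -2/5 × log_e(2/5)
H = 1.4708 nats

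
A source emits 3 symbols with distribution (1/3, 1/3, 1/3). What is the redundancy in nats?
0.0000 nats

Redundancy measures how far a source is from maximum entropy:
R = H_max - H(X)

Maximum entropy for 3 symbols: H_max = log_e(3) = 1.0986 nats
Actual entropy: H(X) = 1.0986 nats
Redundancy: R = 1.0986 - 1.0986 = 0.0000 nats

This redundancy represents potential for compression: the source could be compressed by 0.0000 nats per symbol.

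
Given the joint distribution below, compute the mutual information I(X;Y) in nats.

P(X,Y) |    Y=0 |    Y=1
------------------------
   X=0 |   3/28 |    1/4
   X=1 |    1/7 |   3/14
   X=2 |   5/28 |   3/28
0.0354 nats

Mutual information: I(X;Y) = H(X) + H(Y) - H(X,Y)

Marginals:
P(X) = (5/14, 5/14, 2/7), H(X) = 1.0934 nats
P(Y) = (3/7, 4/7), H(Y) = 0.6829 nats

Joint entropy: H(X,Y) = 1.7409 nats

I(X;Y) = 1.0934 + 0.6829 - 1.7409 = 0.0354 nats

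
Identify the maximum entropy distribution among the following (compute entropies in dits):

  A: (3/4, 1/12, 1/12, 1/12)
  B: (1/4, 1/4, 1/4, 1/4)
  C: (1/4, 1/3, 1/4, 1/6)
B

For a discrete distribution over n outcomes, entropy is maximized by the uniform distribution.

Computing entropies:
H(A) = 0.3635 dits
H(B) = 0.6021 dits
H(C) = 0.5898 dits

The uniform distribution (where all probabilities equal 1/4) achieves the maximum entropy of log_10(4) = 0.6021 dits.

Distribution B has the highest entropy.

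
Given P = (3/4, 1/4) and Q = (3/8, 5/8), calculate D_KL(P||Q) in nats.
0.2908 nats

KL divergence: D_KL(P||Q) = Σ p(x) log(p(x)/q(x))

Computing term by term:
  x=0: 3/4 × log_e[(3/4)/(3/8)] = 3/4 × 0.6931 = 0.5199
  x=1: 1/4 × log_e[(1/4)/(5/8)] = 1/4 × -0.9163 = -0.2291

D_KL(P||Q) = 0.2908 nats

Note: KL divergence is always non-negative and equals 0 iff P = Q.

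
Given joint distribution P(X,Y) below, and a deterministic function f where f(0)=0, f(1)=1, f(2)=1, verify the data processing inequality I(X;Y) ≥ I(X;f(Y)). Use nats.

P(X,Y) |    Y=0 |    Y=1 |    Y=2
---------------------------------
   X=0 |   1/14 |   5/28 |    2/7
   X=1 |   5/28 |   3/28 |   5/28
I(X;Y) = 0.0427, I(X;f(Y)) = 0.0426, inequality holds: 0.0427 ≥ 0.0426

Data Processing Inequality: For any Markov chain X → Y → Z, we have I(X;Y) ≥ I(X;Z).

Here Z = f(Y) is a deterministic function of Y, forming X → Y → Z.

Original I(X;Y) = 0.0427 nats

After applying f:
P(X,Z) where Z=f(Y):
- P(X,Z=0) = P(X,Y=0)
- P(X,Z=1) = P(X,Y=1) + P(X,Y=2)

I(X;Z) = I(X;f(Y)) = 0.0426 nats

Verification: 0.0427 ≥ 0.0426 ✓

Information cannot be created by processing; the function f can only lose information about X.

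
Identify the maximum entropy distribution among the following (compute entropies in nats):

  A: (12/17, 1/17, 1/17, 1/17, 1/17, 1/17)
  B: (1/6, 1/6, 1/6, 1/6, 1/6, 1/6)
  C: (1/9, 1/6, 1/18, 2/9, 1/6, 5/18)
B

For a discrete distribution over n outcomes, entropy is maximized by the uniform distribution.

Computing entropies:
H(A) = 1.0792 nats
H(B) = 1.7918 nats
H(C) = 1.6920 nats

The uniform distribution (where all probabilities equal 1/6) achieves the maximum entropy of log_e(6) = 1.7918 nats.

Distribution B has the highest entropy.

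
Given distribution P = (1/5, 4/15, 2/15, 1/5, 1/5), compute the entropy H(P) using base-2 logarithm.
2.2892 bits

Shannon entropy is H(X) = -Σ p(x) log p(x).

For P = (1/5, 4/15, 2/15, 1/5, 1/5):
H = -1/5 × log_2(1/5) -4/15 × log_2(4/15) -2/15 × log_2(2/15) -1/5 × log_2(1/5) -1/5 × log_2(1/5)
H = 2.2892 bits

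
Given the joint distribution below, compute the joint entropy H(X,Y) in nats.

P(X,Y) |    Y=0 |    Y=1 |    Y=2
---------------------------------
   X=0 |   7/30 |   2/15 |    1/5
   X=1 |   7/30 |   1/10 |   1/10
1.7302 nats

Joint entropy is H(X,Y) = -Σ_{x,y} p(x,y) log p(x,y).

Summing over all non-zero entries:
H(X,Y) = -[7/30·log_e(7/30) + 2/15·log_e(2/15) + 1/5·log_e(1/5) + 7/30·log_e(7/30) + 1/10·log_e(1/10) + 1/10·log_e(1/10)]
H(X,Y) = 1.7302 nats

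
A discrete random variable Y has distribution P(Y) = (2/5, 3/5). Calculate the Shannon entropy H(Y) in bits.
0.9710 bits

Shannon entropy is H(X) = -Σ p(x) log p(x).

For P = (2/5, 3/5):
H = -2/5 × log_2(2/5) -3/5 × log_2(3/5)
H = 0.9710 bits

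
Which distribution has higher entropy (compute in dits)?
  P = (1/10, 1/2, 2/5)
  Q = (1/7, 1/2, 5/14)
Q

Computing entropies in dits:
H(P) = 0.4097
H(Q) = 0.4309

Distribution Q has higher entropy.

Intuition: The distribution closer to uniform (more spread out) has higher entropy.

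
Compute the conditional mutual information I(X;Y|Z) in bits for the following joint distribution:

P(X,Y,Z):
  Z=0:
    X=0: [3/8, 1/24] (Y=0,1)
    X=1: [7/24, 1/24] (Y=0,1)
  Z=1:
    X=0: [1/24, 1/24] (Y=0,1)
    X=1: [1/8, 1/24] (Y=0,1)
0.0119 bits

Conditional mutual information: I(X;Y|Z) = H(X|Z) + H(Y|Z) - H(X,Y|Z)

H(Z) = 0.8113
H(X,Z) = 1.7842 → H(X|Z) = 0.9729
H(Y,Z) = 1.4183 → H(Y|Z) = 0.6070
H(X,Y,Z) = 2.3793 → H(X,Y|Z) = 1.5680

I(X;Y|Z) = 0.9729 + 0.6070 - 1.5680 = 0.0119 bits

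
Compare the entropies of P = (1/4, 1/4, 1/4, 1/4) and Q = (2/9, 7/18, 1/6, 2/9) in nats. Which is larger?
P

Computing entropies in nats:
H(P) = 1.3863
H(Q) = 1.3344

Distribution P has higher entropy.

Intuition: The distribution closer to uniform (more spread out) has higher entropy.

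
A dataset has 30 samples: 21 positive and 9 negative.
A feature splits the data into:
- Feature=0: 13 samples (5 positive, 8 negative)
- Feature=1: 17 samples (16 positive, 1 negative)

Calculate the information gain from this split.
0.2819 bits

Information Gain = H(Y) - H(Y|Feature)

Before split:
P(positive) = 21/30 = 0.7000
H(Y) = 0.8813 bits

After split:
Feature=0: H = 0.9612 bits (weight = 13/30)
Feature=1: H = 0.3228 bits (weight = 17/30)
H(Y|Feature) = (13/30)×0.9612 + (17/30)×0.3228 = 0.5994 bits

Information Gain = 0.8813 - 0.5994 = 0.2819 bits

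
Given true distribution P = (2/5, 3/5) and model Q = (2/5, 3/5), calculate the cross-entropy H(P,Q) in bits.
0.9710 bits

Cross-entropy: H(P,Q) = -Σ p(x) log q(x)

Alternatively: H(P,Q) = H(P) + D_KL(P||Q)
H(P) = 0.9710 bits
D_KL(P||Q) = 0.0000 bits

H(P,Q) = 0.9710 + 0.0000 = 0.9710 bits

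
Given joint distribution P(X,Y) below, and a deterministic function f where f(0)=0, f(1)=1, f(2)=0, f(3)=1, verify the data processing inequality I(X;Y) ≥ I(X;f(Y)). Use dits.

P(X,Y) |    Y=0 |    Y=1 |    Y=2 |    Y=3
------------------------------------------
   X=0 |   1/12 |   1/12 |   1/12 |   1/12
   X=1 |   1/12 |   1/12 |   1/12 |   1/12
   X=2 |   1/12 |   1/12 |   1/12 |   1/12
I(X;Y) = 0.0000, I(X;f(Y)) = 0.0000, inequality holds: 0.0000 ≥ 0.0000

Data Processing Inequality: For any Markov chain X → Y → Z, we have I(X;Y) ≥ I(X;Z).

Here Z = f(Y) is a deterministic function of Y, forming X → Y → Z.

Original I(X;Y) = 0.0000 dits

After applying f:
P(X,Z) where Z=f(Y):
- P(X,Z=0) = P(X,Y=0) + P(X,Y=2)
- P(X,Z=1) = P(X,Y=1) + P(X,Y=3)

I(X;Z) = I(X;f(Y)) = 0.0000 dits

Verification: 0.0000 ≥ 0.0000 ✓

Information cannot be created by processing; the function f can only lose information about X.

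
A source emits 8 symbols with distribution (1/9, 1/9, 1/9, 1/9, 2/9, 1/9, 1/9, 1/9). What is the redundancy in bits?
0.0523 bits

Redundancy measures how far a source is from maximum entropy:
R = H_max - H(X)

Maximum entropy for 8 symbols: H_max = log_2(8) = 3.0000 bits
Actual entropy: H(X) = 2.9477 bits
Redundancy: R = 3.0000 - 2.9477 = 0.0523 bits

This redundancy represents potential for compression: the source could be compressed by 0.0523 bits per symbol.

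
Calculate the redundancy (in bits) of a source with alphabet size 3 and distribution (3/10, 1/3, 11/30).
0.0048 bits

Redundancy measures how far a source is from maximum entropy:
R = H_max - H(X)

Maximum entropy for 3 symbols: H_max = log_2(3) = 1.5850 bits
Actual entropy: H(X) = 1.5801 bits
Redundancy: R = 1.5850 - 1.5801 = 0.0048 bits

This redundancy represents potential for compression: the source could be compressed by 0.0048 bits per symbol.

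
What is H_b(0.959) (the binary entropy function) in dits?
0.0743 dits

The binary entropy function is:
H(p) = -p log(p) - (1-p) log(1-p)

H(0.959) = -0.959 × log_10(0.959) - 0.041 × log_10(0.041)
H(0.959) = 0.0743 dits

Note: Binary entropy is maximized at p=0.5 (H=1 bit) and minimized at p=0 or p=1 (H=0).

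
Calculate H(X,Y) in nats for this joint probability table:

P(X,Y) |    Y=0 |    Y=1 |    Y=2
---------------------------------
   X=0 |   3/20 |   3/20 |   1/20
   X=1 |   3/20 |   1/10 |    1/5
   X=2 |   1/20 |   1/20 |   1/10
2.0855 nats

Joint entropy is H(X,Y) = -Σ_{x,y} p(x,y) log p(x,y).

Summing over all non-zero entries:
H(X,Y) = -[3/20·log_e(3/20) + 3/20·log_e(3/20) + 1/20·log_e(1/20) + 3/20·log_e(3/20) + 1/10·log_e(1/10) + 1/5·log_e(1/5) + 1/20·log_e(1/20) + 1/20·log_e(1/20) + 1/10·log_e(1/10)]
H(X,Y) = 2.0855 nats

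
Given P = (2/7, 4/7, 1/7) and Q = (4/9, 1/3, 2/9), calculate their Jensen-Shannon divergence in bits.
0.0417 bits

Jensen-Shannon divergence is:
JSD(P||Q) = 0.5 × D_KL(P||M) + 0.5 × D_KL(Q||M)
where M = 0.5 × (P + Q) is the mixture distribution.

M = 0.5 × (2/7, 4/7, 1/7) + 0.5 × (4/9, 1/3, 2/9) = (0.365079, 0.452381, 0.18254)

D_KL(P||M) = 0.0410 bits
D_KL(Q||M) = 0.0423 bits

JSD(P||Q) = 0.5 × 0.0410 + 0.5 × 0.0423 = 0.0417 bits

Unlike KL divergence, JSD is symmetric and bounded: 0 ≤ JSD ≤ log(2).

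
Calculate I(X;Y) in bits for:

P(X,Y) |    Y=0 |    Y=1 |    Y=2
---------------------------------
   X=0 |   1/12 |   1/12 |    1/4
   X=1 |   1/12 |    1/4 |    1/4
0.0428 bits

Mutual information: I(X;Y) = H(X) + H(Y) - H(X,Y)

Marginals:
P(X) = (5/12, 7/12), H(X) = 0.9799 bits
P(Y) = (1/6, 1/3, 1/2), H(Y) = 1.4591 bits

Joint entropy: H(X,Y) = 2.3962 bits

I(X;Y) = 0.9799 + 1.4591 - 2.3962 = 0.0428 bits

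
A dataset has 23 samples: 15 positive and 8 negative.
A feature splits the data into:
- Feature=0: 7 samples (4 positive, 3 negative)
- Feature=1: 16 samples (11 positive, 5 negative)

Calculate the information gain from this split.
0.0089 bits

Information Gain = H(Y) - H(Y|Feature)

Before split:
P(positive) = 15/23 = 0.6522
H(Y) = 0.9321 bits

After split:
Feature=0: H = 0.9852 bits (weight = 7/23)
Feature=1: H = 0.8960 bits (weight = 16/23)
H(Y|Feature) = (7/23)×0.9852 + (16/23)×0.8960 = 0.9232 bits

Information Gain = 0.9321 - 0.9232 = 0.0089 bits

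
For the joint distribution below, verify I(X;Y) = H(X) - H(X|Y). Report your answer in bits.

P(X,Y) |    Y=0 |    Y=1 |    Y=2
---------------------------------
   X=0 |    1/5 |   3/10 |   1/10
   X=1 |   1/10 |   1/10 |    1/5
I(X;Y) = 0.0955 bits

Mutual information has multiple equivalent forms:
- I(X;Y) = H(X) - H(X|Y)
- I(X;Y) = H(Y) - H(Y|X)
- I(X;Y) = H(X) + H(Y) - H(X,Y)

Computing all quantities:
H(X) = 0.9710, H(Y) = 1.5710, H(X,Y) = 2.4464
H(X|Y) = 0.8755, H(Y|X) = 1.4755

Verification:
H(X) - H(X|Y) = 0.9710 - 0.8755 = 0.0955
H(Y) - H(Y|X) = 1.5710 - 1.4755 = 0.0955
H(X) + H(Y) - H(X,Y) = 0.9710 + 1.5710 - 2.4464 = 0.0955

All forms give I(X;Y) = 0.0955 bits. ✓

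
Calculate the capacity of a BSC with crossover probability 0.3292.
0.0859 bits

For a binary symmetric channel (BSC) with error probability p:
Capacity C = 1 - H(p) bits per symbol

where H(p) = -p log₂(p) - (1-p) log₂(1-p) is the binary entropy function.

H(0.3292) = 0.9141 bits
C = 1 - 0.9141 = 0.0859 bits per symbol

This means we can reliably transmit up to 0.0859 bits of information per channel use.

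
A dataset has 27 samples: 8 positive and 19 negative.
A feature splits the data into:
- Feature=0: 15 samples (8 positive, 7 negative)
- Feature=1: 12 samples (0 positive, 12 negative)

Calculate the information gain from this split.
0.3229 bits

Information Gain = H(Y) - H(Y|Feature)

Before split:
P(positive) = 8/27 = 0.2963
H(Y) = 0.8767 bits

After split:
Feature=0: H = 0.9968 bits (weight = 15/27)
Feature=1: H = 0.0000 bits (weight = 12/27)
H(Y|Feature) = (15/27)×0.9968 + (12/27)×0.0000 = 0.5538 bits

Information Gain = 0.8767 - 0.5538 = 0.3229 bits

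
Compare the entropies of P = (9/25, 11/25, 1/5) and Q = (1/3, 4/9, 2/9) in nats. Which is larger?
Q

Computing entropies in nats:
H(P) = 1.0509
H(Q) = 1.0609

Distribution Q has higher entropy.

Intuition: The distribution closer to uniform (more spread out) has higher entropy.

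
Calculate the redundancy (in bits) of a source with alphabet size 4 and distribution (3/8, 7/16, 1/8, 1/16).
0.3226 bits

Redundancy measures how far a source is from maximum entropy:
R = H_max - H(X)

Maximum entropy for 4 symbols: H_max = log_2(4) = 2.0000 bits
Actual entropy: H(X) = 1.6774 bits
Redundancy: R = 2.0000 - 1.6774 = 0.3226 bits

This redundancy represents potential for compression: the source could be compressed by 0.3226 bits per symbol.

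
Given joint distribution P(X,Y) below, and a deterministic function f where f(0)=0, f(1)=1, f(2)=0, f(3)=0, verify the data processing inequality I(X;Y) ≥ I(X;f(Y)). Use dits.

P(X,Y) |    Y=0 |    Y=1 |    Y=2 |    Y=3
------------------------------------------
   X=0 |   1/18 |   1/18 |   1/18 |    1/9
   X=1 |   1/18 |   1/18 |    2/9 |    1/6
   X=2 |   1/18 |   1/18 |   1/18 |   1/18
I(X;Y) = 0.0192, I(X;f(Y)) = 0.0053, inequality holds: 0.0192 ≥ 0.0053

Data Processing Inequality: For any Markov chain X → Y → Z, we have I(X;Y) ≥ I(X;Z).

Here Z = f(Y) is a deterministic function of Y, forming X → Y → Z.

Original I(X;Y) = 0.0192 dits

After applying f:
P(X,Z) where Z=f(Y):
- P(X,Z=0) = P(X,Y=0) + P(X,Y=2) + P(X,Y=3)
- P(X,Z=1) = P(X,Y=1)

I(X;Z) = I(X;f(Y)) = 0.0053 dits

Verification: 0.0192 ≥ 0.0053 ✓

Information cannot be created by processing; the function f can only lose information about X.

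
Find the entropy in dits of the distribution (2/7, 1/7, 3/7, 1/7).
0.5546 dits

Shannon entropy is H(X) = -Σ p(x) log p(x).

For P = (2/7, 1/7, 3/7, 1/7):
H = -2/7 × log_10(2/7) -1/7 × log_10(1/7) -3/7 × log_10(3/7) -1/7 × log_10(1/7)
H = 0.5546 dits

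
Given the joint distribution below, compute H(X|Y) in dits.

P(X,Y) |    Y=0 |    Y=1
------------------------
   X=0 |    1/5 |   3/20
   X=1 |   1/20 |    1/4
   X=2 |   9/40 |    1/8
0.4371 dits

Using the chain rule: H(X|Y) = H(X,Y) - H(Y)

First, compute H(X,Y) = 0.7376 dits

Marginal P(Y) = (19/40, 21/40)
H(Y) = 0.3005 dits

H(X|Y) = H(X,Y) - H(Y) = 0.7376 - 0.3005 = 0.4371 dits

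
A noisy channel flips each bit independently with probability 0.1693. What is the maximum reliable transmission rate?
0.3439 bits

For a binary symmetric channel (BSC) with error probability p:
Capacity C = 1 - H(p) bits per symbol

where H(p) = -p log₂(p) - (1-p) log₂(1-p) is the binary entropy function.

H(0.1693) = 0.6561 bits
C = 1 - 0.6561 = 0.3439 bits per symbol

This means we can reliably transmit up to 0.3439 bits of information per channel use.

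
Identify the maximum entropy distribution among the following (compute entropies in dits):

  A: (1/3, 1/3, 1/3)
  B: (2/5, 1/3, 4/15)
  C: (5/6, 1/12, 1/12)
A

For a discrete distribution over n outcomes, entropy is maximized by the uniform distribution.

Computing entropies:
H(A) = 0.4771 dits
H(B) = 0.4713 dits
H(C) = 0.2458 dits

The uniform distribution (where all probabilities equal 1/3) achieves the maximum entropy of log_10(3) = 0.4771 dits.

Distribution A has the highest entropy.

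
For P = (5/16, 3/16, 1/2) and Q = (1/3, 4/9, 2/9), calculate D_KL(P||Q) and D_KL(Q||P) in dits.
D_KL(P||Q) = 0.0971, D_KL(Q||P) = 0.0977

KL divergence is not symmetric: D_KL(P||Q) ≠ D_KL(Q||P) in general.

D_KL(P||Q) = 0.0971 dits
D_KL(Q||P) = 0.0977 dits

No, they are not equal!

This asymmetry is why KL divergence is not a true distance metric.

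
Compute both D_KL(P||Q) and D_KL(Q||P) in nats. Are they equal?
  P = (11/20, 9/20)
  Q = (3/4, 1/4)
D_KL(P||Q) = 0.0939, D_KL(Q||P) = 0.0857

KL divergence is not symmetric: D_KL(P||Q) ≠ D_KL(Q||P) in general.

D_KL(P||Q) = 0.0939 nats
D_KL(Q||P) = 0.0857 nats

No, they are not equal!

This asymmetry is why KL divergence is not a true distance metric.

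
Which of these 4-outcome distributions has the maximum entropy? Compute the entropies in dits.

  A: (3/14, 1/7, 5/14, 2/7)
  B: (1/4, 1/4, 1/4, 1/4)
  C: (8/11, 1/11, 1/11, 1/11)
B

For a discrete distribution over n outcomes, entropy is maximized by the uniform distribution.

Computing entropies:
H(A) = 0.5792 dits
H(B) = 0.6021 dits
H(C) = 0.3846 dits

The uniform distribution (where all probabilities equal 1/4) achieves the maximum entropy of log_10(4) = 0.6021 dits.

Distribution B has the highest entropy.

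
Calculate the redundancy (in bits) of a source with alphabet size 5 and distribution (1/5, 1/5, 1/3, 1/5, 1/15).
0.1400 bits

Redundancy measures how far a source is from maximum entropy:
R = H_max - H(X)

Maximum entropy for 5 symbols: H_max = log_2(5) = 2.3219 bits
Actual entropy: H(X) = 2.1819 bits
Redundancy: R = 2.3219 - 2.1819 = 0.1400 bits

This redundancy represents potential for compression: the source could be compressed by 0.1400 bits per symbol.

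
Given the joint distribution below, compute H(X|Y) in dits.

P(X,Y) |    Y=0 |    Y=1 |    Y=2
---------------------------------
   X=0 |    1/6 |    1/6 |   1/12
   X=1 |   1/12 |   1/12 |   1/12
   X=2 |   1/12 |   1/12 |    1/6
0.4515 dits

Using the chain rule: H(X|Y) = H(X,Y) - H(Y)

First, compute H(X,Y) = 0.9287 dits

Marginal P(Y) = (1/3, 1/3, 1/3)
H(Y) = 0.4771 dits

H(X|Y) = H(X,Y) - H(Y) = 0.9287 - 0.4771 = 0.4515 dits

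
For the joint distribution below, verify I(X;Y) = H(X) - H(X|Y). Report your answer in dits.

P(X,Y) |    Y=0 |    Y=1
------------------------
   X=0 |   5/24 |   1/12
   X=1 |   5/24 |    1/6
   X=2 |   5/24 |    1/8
I(X;Y) = 0.0039 dits

Mutual information has multiple equivalent forms:
- I(X;Y) = H(X) - H(X|Y)
- I(X;Y) = H(Y) - H(Y|X)
- I(X;Y) = H(X) + H(Y) - H(X,Y)

Computing all quantities:
H(X) = 0.4749, H(Y) = 0.2873, H(X,Y) = 0.7583
H(X|Y) = 0.4710, H(Y|X) = 0.2834

Verification:
H(X) - H(X|Y) = 0.4749 - 0.4710 = 0.0039
H(Y) - H(Y|X) = 0.2873 - 0.2834 = 0.0039
H(X) + H(Y) - H(X,Y) = 0.4749 + 0.2873 - 0.7583 = 0.0039

All forms give I(X;Y) = 0.0039 dits. ✓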